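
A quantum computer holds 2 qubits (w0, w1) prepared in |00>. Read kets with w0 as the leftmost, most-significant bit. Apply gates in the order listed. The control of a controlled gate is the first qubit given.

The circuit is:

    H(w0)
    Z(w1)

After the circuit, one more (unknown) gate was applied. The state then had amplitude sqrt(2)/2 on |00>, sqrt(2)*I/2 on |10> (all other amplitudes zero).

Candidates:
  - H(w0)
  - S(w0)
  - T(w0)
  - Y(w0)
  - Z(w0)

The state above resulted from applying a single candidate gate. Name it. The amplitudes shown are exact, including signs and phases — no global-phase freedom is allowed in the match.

It was S(w0) that produced the state shown.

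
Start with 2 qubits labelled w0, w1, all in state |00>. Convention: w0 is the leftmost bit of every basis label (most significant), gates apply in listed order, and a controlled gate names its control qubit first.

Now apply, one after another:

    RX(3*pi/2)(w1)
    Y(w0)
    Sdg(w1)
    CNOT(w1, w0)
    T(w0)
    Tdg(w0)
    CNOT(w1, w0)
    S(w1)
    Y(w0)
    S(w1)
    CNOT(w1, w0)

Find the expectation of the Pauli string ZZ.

The observable ZZ averages to 1.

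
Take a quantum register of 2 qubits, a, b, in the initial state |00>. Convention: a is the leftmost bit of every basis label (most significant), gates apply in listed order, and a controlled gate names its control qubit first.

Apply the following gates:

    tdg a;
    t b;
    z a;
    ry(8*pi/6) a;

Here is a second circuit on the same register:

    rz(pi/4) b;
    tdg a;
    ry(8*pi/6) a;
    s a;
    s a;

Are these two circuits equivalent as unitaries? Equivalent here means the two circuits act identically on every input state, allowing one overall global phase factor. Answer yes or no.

No — the two circuits implement different unitaries, even allowing a global phase.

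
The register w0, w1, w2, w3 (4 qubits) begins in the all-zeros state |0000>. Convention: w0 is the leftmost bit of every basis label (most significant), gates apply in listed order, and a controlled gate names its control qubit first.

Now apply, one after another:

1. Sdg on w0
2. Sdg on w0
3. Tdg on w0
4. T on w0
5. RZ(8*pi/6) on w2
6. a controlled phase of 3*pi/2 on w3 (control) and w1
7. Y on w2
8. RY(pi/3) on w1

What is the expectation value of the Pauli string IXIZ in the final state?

In the final state, IXIZ has expectation sqrt(3)/2.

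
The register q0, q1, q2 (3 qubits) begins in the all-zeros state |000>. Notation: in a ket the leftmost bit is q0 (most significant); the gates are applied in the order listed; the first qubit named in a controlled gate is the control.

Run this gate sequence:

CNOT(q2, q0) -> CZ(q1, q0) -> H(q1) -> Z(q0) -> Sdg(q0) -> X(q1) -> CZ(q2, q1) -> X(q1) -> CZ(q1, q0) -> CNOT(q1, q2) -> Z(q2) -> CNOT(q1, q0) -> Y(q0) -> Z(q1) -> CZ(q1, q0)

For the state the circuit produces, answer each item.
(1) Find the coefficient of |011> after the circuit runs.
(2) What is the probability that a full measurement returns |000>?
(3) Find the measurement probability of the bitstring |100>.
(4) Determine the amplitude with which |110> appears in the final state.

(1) The amplitude on |011> is -sqrt(2)*I/2.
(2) Outcome |000> occurs with probability 0.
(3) Outcome |100> occurs with probability 1/2.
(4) |110> carries amplitude 0 in the final state.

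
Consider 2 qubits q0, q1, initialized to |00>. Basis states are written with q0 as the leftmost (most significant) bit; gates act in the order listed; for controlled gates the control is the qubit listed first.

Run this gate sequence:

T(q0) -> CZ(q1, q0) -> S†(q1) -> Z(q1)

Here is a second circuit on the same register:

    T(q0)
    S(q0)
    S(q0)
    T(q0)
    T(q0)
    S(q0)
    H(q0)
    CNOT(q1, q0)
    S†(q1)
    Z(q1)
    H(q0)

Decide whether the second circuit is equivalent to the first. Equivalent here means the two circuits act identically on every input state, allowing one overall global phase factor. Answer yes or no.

Yes: on every input state the two circuits agree up to one overall phase factor.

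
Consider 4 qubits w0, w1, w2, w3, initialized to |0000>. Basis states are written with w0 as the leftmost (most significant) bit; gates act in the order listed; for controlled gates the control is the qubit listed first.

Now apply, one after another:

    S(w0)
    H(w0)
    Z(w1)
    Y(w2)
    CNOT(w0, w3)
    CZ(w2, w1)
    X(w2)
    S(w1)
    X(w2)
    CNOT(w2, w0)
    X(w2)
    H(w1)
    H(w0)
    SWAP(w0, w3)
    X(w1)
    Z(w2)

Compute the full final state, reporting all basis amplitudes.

The resulting statevector has amplitude sqrt(2)*I/4 on |0000>, -sqrt(2)*I/4 on |0001>, 0 on |0010>, 0 on |0011>, sqrt(2)*I/4 on |0100>, -sqrt(2)*I/4 on |0101>, 0 on |0110>, 0 on |0111>, sqrt(2)*I/4 on |1000>, sqrt(2)*I/4 on |1001>, 0 on |1010>, 0 on |1011>, sqrt(2)*I/4 on |1100>, sqrt(2)*I/4 on |1101>, 0 on |1110>, 0 on |1111>.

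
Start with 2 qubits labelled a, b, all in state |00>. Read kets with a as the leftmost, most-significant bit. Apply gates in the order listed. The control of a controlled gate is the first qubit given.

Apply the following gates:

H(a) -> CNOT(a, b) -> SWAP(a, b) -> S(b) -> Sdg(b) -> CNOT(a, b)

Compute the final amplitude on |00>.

|00> carries amplitude sqrt(2)/2 in the final state. Key observation: the block from step 4 through step 5 cancels to the identity and can be dropped.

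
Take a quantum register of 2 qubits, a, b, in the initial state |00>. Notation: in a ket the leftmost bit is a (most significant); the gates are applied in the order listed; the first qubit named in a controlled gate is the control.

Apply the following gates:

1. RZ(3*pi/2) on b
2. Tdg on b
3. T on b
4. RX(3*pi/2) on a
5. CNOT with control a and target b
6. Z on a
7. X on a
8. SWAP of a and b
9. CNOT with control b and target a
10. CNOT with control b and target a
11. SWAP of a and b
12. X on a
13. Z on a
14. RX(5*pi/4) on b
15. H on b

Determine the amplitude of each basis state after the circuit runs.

The resulting statevector has amplitude (-sqrt(2 - sqrt(2)) - I*sqrt(sqrt(2) + 2))*exp(I*pi/4)/4 on |00>, (-sqrt(2 - sqrt(2)) + I*sqrt(sqrt(2) + 2))*exp(I*pi/4)/4 on |01>, (sqrt(sqrt(2) + 2) - I*sqrt(2 - sqrt(2)))*exp(I*pi/4)/4 on |10>, (sqrt(sqrt(2) + 2) + I*sqrt(2 - sqrt(2)))*exp(I*pi/4)/4 on |11>. Key observation: the block from step 6 through step 13 cancels to the identity and can be dropped.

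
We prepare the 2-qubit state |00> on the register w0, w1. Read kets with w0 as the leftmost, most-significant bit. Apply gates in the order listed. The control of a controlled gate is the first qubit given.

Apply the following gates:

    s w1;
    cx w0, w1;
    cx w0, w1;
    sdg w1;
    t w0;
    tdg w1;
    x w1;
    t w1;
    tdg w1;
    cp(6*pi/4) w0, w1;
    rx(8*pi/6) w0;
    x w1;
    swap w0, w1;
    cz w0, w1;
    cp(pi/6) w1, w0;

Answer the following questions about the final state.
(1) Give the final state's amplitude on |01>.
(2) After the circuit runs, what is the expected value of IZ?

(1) The final state's coefficient on |01> equals -sqrt(3)*I/2. Key observation: gates 1-4 undo each other exactly, leaving only the rest of the circuit to track.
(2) The expectation value of IZ is -1/2.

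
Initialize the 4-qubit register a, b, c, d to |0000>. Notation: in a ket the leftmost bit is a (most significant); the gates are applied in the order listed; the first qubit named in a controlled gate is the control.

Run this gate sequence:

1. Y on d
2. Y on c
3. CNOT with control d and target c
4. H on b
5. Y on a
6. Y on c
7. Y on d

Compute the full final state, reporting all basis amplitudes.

After the circuit, the state carries amplitude -sqrt(2)*I/2 on |1010>, -sqrt(2)*I/2 on |1110>, and 0 on every other basis state.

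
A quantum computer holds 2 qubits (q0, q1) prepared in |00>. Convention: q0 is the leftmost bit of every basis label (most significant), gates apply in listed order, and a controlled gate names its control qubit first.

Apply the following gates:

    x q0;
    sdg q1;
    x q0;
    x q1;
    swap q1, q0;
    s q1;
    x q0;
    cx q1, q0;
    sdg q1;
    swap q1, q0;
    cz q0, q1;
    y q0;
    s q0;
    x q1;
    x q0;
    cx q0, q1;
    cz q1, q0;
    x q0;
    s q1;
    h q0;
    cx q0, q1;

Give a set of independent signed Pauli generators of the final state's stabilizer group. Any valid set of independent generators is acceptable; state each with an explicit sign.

One valid set of independent stabilizer generators is -XX, -ZZ (any independent generating set of the same group is equally correct).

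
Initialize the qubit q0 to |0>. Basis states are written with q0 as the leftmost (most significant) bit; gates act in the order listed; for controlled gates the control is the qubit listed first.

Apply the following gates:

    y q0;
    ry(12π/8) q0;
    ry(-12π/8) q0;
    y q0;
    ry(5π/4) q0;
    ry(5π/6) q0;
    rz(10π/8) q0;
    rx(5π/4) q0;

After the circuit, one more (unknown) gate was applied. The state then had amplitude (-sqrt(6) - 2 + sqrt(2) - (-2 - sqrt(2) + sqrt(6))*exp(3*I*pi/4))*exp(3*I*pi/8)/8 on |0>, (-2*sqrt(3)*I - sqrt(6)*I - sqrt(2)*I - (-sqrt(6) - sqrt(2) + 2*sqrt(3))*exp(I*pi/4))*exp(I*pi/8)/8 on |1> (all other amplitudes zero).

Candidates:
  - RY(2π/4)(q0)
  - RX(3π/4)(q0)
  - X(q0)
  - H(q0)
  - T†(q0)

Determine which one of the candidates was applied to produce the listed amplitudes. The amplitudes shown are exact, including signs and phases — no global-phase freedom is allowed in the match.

It was T†(q0) that produced the state shown. Key observation: gates 1-4 undo each other exactly, leaving only the rest of the circuit to track.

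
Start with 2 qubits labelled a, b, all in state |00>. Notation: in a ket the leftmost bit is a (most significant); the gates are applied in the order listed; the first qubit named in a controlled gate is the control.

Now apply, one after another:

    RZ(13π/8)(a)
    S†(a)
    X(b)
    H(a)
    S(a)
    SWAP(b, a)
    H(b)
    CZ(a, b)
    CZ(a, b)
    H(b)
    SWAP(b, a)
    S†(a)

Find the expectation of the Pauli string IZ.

The observable IZ averages to -1. Key observation: gates 5-12 undo each other exactly, leaving only the rest of the circuit to track.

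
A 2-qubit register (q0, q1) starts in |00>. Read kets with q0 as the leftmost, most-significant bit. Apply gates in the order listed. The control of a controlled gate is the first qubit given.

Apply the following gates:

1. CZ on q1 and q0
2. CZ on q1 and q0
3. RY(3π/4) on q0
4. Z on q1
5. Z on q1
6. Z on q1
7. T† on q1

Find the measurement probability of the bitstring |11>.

A full measurement returns |11> with probability 0. Key observation: the block from step 1 through step 2 cancels to the identity and can be dropped.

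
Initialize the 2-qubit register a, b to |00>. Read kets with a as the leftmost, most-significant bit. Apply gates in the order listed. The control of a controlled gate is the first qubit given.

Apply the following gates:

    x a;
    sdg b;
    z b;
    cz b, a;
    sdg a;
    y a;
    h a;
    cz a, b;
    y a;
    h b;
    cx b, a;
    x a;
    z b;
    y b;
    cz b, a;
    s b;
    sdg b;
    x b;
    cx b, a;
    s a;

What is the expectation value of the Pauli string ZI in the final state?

The observable ZI averages to 0.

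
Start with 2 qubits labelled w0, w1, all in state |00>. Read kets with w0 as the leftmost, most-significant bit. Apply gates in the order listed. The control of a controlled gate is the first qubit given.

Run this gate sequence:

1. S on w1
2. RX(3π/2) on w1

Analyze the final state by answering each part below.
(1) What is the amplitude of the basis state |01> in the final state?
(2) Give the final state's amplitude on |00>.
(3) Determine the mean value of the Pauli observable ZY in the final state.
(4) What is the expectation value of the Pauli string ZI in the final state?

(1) The final state's coefficient on |01> equals -sqrt(2)*I/2.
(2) The final state's coefficient on |00> equals -sqrt(2)/2.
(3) In the final state, ZY has expectation 1.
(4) In the final state, ZI has expectation 1.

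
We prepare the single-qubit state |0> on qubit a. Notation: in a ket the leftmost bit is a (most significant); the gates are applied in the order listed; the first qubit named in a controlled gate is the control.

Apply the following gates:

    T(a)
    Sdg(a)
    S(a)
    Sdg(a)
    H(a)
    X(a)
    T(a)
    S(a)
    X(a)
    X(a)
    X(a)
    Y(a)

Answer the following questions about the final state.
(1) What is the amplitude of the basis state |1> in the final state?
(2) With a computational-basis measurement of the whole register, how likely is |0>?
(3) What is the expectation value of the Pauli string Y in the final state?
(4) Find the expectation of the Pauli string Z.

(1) The amplitude on |1> is -sqrt(2)*exp(I*pi/4)/2.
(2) The probability of measuring |0> is 1/2.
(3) The expectation value of Y is -sqrt(2)/2.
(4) The observable Z averages to 0.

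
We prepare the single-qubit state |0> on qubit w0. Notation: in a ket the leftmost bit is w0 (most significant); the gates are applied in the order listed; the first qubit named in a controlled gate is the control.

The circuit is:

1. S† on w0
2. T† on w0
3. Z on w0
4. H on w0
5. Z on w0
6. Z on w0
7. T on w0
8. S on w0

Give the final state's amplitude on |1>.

The final state's coefficient on |1> equals sqrt(2)*exp(3*I*pi/4)/2.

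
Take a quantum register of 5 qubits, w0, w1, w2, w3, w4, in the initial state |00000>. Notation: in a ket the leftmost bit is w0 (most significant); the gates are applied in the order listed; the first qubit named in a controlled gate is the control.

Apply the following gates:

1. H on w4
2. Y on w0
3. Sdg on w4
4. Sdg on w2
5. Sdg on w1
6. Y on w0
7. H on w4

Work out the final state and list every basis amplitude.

After the circuit, the state carries amplitude 1/2 - I/2 on |00000>, 1/2 + I/2 on |00001>, and 0 on every other basis state.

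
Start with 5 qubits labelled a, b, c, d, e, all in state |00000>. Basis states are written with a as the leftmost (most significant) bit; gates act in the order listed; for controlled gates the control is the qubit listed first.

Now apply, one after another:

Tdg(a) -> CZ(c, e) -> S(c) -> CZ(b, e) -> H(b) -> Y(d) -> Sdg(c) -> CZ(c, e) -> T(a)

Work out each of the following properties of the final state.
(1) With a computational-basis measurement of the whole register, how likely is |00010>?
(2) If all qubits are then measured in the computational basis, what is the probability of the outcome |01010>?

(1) The probability of measuring |00010> is 1/2.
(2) Outcome |01010> occurs with probability 1/2.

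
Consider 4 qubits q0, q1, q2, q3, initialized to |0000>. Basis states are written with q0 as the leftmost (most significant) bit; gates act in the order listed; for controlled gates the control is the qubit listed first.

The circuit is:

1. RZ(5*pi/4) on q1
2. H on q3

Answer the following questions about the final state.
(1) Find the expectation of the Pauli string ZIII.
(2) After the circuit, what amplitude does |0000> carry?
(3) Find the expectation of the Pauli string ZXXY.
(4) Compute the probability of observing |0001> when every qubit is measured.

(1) The observable ZIII averages to 1.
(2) The final state's coefficient on |0000> equals -sqrt(2)*exp(3*I*pi/8)/2.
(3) In the final state, ZXXY has expectation 0.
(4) The probability of measuring |0001> is 1/2.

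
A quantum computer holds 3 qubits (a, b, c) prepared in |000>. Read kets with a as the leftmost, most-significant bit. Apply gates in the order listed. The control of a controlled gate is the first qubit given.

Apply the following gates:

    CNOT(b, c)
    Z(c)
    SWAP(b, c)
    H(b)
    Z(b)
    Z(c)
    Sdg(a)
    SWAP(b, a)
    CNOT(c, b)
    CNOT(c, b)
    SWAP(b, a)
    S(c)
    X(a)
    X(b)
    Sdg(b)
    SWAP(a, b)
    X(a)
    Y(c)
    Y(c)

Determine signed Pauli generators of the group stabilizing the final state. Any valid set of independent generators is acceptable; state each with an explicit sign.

The final state is stabilized by the group generated by -YII, -IZI, +IIZ; other independent generating sets are equally valid. Key observation: gates 9-10 undo each other exactly, leaving only the rest of the circuit to track.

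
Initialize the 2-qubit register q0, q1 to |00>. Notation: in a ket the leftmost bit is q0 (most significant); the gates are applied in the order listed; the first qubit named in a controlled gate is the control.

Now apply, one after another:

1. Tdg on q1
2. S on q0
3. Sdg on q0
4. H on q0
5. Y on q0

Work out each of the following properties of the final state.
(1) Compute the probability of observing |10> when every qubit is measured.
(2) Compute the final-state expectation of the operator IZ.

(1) The probability of measuring |10> is 1/2. Key observation: the block from step 2 through step 3 cancels to the identity and can be dropped.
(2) In the final state, IZ has expectation 1.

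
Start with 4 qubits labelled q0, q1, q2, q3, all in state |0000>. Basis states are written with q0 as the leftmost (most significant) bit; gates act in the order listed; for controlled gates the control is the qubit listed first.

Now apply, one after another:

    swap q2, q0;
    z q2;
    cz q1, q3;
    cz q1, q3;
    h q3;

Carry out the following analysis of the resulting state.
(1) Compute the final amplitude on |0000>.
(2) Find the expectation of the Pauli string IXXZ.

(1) |0000> carries amplitude sqrt(2)/2 in the final state.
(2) The observable IXXZ averages to 0.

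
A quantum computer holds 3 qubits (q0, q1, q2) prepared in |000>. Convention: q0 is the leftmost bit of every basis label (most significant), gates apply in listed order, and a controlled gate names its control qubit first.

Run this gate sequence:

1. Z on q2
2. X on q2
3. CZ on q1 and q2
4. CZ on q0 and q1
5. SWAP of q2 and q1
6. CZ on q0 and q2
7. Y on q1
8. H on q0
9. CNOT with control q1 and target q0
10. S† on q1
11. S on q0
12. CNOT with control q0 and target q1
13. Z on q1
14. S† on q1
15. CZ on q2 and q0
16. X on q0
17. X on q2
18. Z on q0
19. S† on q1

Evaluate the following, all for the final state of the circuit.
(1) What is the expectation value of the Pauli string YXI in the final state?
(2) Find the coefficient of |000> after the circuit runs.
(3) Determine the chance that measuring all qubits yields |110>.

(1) In the final state, YXI has expectation 1.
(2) |000> carries amplitude 0 in the final state.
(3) A full measurement returns |110> with probability 0.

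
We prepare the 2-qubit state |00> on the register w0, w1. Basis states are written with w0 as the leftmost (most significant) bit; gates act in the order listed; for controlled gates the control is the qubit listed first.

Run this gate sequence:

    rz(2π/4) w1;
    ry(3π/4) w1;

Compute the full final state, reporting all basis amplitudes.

The final amplitudes are -sqrt(2 - sqrt(2))*exp(3*I*pi/4)/2 on |00>, -sqrt(sqrt(2) + 2)*exp(3*I*pi/4)/2 on |01>, 0 on |10>, 0 on |11>.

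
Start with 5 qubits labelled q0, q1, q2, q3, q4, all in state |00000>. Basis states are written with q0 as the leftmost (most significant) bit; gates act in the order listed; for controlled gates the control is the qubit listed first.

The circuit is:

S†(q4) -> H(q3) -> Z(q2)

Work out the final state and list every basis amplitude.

The resulting statevector has amplitude sqrt(2)/2 on |00000>, sqrt(2)/2 on |00010>, and 0 on every other basis state.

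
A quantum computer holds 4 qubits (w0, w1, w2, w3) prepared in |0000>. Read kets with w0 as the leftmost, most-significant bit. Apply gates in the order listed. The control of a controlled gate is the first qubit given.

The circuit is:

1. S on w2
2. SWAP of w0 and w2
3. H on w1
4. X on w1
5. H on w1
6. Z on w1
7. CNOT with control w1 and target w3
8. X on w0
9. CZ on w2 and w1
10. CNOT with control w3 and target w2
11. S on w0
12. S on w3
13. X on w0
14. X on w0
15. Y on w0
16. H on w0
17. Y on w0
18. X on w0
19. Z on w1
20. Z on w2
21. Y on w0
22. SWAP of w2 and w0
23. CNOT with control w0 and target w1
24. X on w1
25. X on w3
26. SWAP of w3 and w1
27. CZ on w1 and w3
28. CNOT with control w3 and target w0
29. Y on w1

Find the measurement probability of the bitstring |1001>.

Outcome |1001> occurs with probability 1/2. Key observation: gates 3-6 undo each other exactly, leaving only the rest of the circuit to track.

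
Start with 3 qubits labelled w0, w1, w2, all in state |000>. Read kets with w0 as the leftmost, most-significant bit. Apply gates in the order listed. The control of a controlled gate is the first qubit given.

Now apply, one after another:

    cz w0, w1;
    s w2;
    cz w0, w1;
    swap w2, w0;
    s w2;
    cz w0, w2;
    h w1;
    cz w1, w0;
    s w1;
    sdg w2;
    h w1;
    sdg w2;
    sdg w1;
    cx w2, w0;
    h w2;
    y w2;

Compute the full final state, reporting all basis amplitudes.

The resulting statevector has amplitude sqrt(2)*(1 - I)/4 on |000>, sqrt(2)*(-1 + I)/4 on |001>, sqrt(2)*(-1 + I)/4 on |010>, sqrt(2)*(1 - I)/4 on |011>, 0 on |100>, 0 on |101>, 0 on |110>, 0 on |111>.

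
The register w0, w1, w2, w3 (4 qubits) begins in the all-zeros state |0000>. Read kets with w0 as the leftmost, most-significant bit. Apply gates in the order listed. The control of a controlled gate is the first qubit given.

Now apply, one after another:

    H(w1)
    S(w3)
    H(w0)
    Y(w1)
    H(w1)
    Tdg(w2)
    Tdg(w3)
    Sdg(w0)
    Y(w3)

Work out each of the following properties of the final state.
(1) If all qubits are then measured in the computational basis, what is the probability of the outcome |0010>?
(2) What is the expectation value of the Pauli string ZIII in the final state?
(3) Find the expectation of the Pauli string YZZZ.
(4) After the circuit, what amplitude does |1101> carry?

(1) The probability of measuring |0010> is 0.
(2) In the final state, ZIII has expectation 0.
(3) The expectation value of YZZZ is -1.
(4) The final state's coefficient on |1101> equals -sqrt(2)*I/2.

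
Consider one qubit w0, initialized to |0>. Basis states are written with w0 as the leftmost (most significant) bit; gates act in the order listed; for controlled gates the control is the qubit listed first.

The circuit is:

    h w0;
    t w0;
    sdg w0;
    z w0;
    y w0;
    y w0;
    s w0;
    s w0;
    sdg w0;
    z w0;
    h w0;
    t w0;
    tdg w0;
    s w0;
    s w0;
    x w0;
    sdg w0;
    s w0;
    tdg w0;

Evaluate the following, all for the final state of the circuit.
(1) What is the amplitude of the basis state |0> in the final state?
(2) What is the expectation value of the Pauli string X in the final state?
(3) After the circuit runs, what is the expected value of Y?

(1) The amplitude on |0> is -1/2 + exp(I*pi/4)/2.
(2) The expectation value of X is -1/2.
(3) The expectation value of Y is -1/2.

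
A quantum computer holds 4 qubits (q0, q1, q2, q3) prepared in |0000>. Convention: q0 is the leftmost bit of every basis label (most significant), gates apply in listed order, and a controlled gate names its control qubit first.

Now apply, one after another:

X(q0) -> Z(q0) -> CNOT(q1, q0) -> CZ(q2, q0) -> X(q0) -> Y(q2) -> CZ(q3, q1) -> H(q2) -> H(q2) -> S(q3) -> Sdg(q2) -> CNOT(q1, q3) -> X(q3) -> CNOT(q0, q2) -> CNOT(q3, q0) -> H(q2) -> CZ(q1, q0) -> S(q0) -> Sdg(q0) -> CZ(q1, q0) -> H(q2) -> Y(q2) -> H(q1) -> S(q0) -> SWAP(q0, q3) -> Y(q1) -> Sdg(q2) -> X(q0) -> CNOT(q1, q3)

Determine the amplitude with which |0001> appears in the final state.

The final state's coefficient on |0001> equals sqrt(2)*I/2. Key observation: the block from step 16 through step 21 cancels to the identity and can be dropped.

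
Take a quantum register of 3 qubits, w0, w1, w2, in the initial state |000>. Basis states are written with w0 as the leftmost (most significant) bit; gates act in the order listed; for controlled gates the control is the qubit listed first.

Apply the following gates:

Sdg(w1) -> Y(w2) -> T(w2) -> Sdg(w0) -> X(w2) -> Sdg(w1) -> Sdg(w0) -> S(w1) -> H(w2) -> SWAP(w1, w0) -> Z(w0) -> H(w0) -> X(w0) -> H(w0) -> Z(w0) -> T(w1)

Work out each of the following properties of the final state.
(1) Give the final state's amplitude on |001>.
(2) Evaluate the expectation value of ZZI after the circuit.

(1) The amplitude on |001> is sqrt(2)*exp(3*I*pi/4)/2. Key observation: steps 12-15 multiply out to the identity, so the circuit reduces to the remaining gates.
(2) The observable ZZI averages to 1.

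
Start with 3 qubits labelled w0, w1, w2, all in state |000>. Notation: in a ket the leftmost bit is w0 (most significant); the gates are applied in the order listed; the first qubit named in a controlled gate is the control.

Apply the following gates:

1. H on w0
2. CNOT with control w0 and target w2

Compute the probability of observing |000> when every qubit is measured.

Outcome |000> occurs with probability 1/2.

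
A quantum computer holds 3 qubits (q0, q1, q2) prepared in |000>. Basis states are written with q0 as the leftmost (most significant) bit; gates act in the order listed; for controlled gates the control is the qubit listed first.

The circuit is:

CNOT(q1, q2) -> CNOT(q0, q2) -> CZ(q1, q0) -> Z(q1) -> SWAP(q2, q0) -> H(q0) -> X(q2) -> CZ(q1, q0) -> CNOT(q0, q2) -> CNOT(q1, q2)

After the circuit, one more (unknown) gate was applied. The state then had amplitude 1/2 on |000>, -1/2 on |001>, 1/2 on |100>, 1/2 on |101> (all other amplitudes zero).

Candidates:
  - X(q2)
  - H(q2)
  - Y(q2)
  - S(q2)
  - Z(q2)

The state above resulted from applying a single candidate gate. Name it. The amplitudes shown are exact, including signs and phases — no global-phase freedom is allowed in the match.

The applied gate was H(q2).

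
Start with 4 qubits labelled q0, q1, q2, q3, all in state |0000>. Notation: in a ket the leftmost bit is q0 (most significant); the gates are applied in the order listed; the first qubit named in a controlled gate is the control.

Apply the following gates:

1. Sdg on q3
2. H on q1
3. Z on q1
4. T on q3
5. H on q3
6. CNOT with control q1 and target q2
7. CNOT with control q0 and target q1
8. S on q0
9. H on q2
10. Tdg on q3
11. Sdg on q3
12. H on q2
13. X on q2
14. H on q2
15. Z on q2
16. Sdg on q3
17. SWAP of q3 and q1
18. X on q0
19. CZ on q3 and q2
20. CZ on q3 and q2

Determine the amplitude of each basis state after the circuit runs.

After the circuit, the state carries amplitude 0 on |0000>, 0 on |0001>, 0 on |0010>, 0 on |0011>, 0 on |0100>, 0 on |0101>, 0 on |0110>, 0 on |0111>, sqrt(2)/4 on |1000>, -sqrt(2)/4 on |1001>, sqrt(2)/4 on |1010>, sqrt(2)/4 on |1011>, sqrt(2)*exp(3*I*pi/4)/4 on |1100>, -sqrt(2)*exp(3*I*pi/4)/4 on |1101>, sqrt(2)*exp(3*I*pi/4)/4 on |1110>, sqrt(2)*exp(3*I*pi/4)/4 on |1111>. Key observation: the block from step 12 through step 15 cancels to the identity and can be dropped.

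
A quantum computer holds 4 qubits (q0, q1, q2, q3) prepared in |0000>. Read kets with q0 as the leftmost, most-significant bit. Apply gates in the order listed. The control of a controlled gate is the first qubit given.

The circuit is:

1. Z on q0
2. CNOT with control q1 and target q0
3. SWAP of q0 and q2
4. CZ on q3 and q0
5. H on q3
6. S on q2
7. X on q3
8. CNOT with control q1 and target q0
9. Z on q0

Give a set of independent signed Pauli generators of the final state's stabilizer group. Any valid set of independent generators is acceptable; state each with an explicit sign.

One valid set of independent stabilizer generators is +IIIX, +ZIII, +IZII, +IIZI (any independent generating set of the same group is equally correct).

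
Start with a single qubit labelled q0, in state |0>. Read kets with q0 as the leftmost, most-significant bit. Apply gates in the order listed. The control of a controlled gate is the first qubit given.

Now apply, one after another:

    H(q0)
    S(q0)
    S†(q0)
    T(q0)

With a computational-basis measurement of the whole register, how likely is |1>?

The probability of measuring |1> is 1/2.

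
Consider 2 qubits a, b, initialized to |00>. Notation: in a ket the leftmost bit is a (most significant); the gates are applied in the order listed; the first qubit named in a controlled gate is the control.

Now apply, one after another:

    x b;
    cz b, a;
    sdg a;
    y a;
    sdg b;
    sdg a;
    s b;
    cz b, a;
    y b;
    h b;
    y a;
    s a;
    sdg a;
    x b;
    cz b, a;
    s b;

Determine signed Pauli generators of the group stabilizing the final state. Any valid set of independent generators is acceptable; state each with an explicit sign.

One valid set of independent stabilizer generators is +IY, +ZI (any independent generating set of the same group is equally correct).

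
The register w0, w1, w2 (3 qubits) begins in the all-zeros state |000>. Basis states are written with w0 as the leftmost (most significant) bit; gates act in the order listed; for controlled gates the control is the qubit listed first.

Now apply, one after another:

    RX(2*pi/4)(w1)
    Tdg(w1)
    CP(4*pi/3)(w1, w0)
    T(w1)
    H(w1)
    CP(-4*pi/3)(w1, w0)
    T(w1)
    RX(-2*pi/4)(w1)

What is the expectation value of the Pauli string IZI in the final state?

The expectation value of IZI is -sqrt(2)/2.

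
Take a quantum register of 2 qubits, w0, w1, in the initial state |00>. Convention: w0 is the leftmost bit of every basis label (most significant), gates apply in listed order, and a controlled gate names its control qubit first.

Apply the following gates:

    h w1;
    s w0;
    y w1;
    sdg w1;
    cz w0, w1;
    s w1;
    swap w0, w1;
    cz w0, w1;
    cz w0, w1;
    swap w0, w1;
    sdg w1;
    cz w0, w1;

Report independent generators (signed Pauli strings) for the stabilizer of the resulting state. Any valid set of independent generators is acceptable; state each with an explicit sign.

The stabilizer group can be generated by +IY, +ZI, among other valid generating sets. Key observation: steps 5-12 multiply out to the identity, so the circuit reduces to the remaining gates.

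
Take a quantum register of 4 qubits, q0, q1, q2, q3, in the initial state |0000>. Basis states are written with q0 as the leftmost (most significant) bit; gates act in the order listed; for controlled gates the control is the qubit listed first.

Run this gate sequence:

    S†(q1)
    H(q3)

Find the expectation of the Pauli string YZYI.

The expectation value of YZYI is 0.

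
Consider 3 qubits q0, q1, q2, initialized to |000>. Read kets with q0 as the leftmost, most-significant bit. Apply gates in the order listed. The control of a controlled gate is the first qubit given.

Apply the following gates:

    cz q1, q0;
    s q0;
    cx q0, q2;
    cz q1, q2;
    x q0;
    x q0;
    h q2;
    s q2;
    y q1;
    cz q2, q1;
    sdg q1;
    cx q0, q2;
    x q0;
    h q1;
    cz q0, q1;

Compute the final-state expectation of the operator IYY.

In the final state, IYY has expectation 0.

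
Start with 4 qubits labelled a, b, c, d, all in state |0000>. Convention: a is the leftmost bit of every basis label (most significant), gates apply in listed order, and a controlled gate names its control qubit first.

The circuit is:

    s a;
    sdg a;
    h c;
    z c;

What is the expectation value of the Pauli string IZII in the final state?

The observable IZII averages to 1. Key observation: the block from step 1 through step 2 cancels to the identity and can be dropped.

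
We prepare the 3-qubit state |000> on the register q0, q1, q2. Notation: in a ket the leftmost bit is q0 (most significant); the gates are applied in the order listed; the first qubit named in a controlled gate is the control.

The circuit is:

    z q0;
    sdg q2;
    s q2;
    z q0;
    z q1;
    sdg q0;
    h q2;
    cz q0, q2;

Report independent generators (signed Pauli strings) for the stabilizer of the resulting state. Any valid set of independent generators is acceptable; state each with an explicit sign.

The final state is stabilized by the group generated by +IIX, +ZII, +IZI; other independent generating sets are equally valid. Key observation: steps 1-4 multiply out to the identity, so the circuit reduces to the remaining gates.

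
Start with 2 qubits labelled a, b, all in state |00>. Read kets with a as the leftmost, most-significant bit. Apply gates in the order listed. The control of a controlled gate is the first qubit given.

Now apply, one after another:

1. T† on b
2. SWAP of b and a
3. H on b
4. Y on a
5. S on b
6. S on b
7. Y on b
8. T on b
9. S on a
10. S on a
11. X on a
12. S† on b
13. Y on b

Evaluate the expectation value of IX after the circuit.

In the final state, IX has expectation -sqrt(2)/2.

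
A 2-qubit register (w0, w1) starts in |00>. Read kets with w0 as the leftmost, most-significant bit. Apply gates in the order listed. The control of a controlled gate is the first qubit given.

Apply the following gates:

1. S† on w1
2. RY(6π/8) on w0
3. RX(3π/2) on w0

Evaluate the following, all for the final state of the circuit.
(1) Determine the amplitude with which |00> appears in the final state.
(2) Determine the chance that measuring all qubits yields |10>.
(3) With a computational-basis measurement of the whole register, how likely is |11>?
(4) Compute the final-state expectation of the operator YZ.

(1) The amplitude on |00> is -sqrt(2)*sqrt(2 - sqrt(2))/4 - sqrt(2)*I*sqrt(sqrt(2) + 2)/4.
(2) Outcome |10> occurs with probability 1/2.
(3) A full measurement returns |11> with probability 0.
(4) In the final state, YZ has expectation -sqrt(2)/2.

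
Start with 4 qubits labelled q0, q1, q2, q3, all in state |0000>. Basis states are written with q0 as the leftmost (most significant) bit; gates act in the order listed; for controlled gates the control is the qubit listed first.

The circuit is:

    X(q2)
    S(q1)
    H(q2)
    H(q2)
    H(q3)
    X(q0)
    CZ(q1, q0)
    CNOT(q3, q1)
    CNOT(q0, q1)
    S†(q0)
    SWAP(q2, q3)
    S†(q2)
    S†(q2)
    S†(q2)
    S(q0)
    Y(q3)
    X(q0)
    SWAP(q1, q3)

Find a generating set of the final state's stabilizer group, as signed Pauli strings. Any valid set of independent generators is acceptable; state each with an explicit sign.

The final state is stabilized by the group generated by -IIXY, +ZIII, +IZII, -IIZZ; other independent generating sets are equally valid.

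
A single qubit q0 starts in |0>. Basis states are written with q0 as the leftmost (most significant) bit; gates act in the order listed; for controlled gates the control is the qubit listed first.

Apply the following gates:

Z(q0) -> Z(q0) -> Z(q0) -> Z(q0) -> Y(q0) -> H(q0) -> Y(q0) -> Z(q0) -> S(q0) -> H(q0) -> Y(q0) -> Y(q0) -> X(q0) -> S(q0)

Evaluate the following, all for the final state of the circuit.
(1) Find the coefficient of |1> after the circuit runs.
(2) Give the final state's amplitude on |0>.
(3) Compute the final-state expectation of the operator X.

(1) The amplitude on |1> is -1/2 - I/2.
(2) The amplitude on |0> is -1/2 - I/2.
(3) In the final state, X has expectation 1.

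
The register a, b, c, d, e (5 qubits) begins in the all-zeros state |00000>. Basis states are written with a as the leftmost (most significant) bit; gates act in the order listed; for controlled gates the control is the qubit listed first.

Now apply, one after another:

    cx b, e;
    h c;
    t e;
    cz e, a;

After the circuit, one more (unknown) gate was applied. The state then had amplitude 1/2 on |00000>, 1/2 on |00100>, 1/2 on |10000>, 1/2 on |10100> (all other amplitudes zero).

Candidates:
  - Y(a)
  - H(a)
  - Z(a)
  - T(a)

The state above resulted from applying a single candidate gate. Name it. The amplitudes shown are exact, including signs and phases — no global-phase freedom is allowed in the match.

The applied gate was H(a).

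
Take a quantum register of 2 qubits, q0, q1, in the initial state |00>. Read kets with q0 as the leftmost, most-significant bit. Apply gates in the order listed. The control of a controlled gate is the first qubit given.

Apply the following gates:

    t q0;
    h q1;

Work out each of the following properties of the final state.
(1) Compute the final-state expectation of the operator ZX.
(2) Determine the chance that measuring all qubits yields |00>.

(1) The observable ZX averages to 1.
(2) Outcome |00> occurs with probability 1/2.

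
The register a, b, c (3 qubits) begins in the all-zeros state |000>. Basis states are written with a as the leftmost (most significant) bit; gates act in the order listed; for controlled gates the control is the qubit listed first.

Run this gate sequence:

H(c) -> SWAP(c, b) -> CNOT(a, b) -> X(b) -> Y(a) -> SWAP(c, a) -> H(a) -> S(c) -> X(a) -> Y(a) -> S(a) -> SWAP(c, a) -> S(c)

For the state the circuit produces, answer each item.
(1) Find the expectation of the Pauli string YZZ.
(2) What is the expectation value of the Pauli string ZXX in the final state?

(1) In the final state, YZZ has expectation 0.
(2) The observable ZXX averages to -1.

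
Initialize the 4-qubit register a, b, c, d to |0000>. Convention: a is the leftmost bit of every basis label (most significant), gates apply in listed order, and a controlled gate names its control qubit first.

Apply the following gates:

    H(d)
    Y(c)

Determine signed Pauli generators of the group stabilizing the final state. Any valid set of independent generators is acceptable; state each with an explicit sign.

One valid set of independent stabilizer generators is +IIIX, +ZIII, +IZII, -IIZI (any independent generating set of the same group is equally correct).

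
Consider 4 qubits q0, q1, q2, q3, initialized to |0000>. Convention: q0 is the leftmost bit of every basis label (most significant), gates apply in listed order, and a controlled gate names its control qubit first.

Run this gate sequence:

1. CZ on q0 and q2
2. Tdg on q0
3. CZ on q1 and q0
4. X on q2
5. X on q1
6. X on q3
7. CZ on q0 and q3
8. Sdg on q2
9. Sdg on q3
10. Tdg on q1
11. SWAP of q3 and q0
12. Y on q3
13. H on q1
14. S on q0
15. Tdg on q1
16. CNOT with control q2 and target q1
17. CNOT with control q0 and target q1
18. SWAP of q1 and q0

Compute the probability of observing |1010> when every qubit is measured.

A full measurement returns |1010> with probability 0.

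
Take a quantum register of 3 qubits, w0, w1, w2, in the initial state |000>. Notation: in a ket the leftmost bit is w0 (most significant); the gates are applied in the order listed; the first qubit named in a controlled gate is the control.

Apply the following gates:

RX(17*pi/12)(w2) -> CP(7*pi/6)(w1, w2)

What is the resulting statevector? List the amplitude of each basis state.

The final amplitudes are -sqrt(3*sqrt(2) + 6)/4 + sqrt(2 - sqrt(2))/4 on |000>, -I*sqrt(sqrt(2) + 2)/4 - I*sqrt(6 - 3*sqrt(2))/4 on |001>, and 0 on every other basis state.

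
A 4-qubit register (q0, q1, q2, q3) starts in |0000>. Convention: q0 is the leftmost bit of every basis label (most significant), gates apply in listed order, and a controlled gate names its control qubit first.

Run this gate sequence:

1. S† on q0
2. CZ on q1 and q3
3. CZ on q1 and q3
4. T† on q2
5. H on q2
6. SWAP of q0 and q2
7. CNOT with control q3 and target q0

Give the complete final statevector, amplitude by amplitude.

The final amplitudes are sqrt(2)/2 on |0000>, sqrt(2)/2 on |1000>, and 0 on every other basis state. Key observation: steps 2-3 multiply out to the identity, so the circuit reduces to the remaining gates.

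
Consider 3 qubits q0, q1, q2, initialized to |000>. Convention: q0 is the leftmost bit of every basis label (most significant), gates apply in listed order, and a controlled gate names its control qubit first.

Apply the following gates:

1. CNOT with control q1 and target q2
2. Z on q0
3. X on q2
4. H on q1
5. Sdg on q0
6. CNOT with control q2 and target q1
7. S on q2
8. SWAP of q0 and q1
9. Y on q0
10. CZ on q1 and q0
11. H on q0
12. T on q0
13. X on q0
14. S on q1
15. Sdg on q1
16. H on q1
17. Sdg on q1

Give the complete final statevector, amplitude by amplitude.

After the circuit, the state carries amplitude sqrt(2)*exp(I*pi/4)/2 on |001>, -sqrt(2)*exp(3*I*pi/4)/2 on |011>, and 0 on every other basis state. Key observation: gates 14-15 undo each other exactly, leaving only the rest of the circuit to track.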